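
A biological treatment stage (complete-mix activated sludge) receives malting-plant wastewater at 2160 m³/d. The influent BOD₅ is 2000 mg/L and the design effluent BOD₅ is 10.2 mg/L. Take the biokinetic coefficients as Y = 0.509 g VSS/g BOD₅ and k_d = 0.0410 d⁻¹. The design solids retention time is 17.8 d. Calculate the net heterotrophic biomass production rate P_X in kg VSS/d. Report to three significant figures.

P_X ≈ 1260 kg VSS/d

Observed yield with endogenous decay: Y_obs = Y / (1 + k_d·θ_c) = 0.509 / (1 + 0.0410 × 17.8) = 0.509 / 1.730 = 0.2943 g VSS/g BOD₅.
Substrate removed = Q·(S₀ − S) = 2160 m³/d × (2000 − 10.2) g/m³ = 4.3×10^6 g/d = 4298 kg/d.
Net biomass production P_X = Y_obs × Q·(S₀ − S) = 0.2943 × 4298 = 1265 kg VSS/d.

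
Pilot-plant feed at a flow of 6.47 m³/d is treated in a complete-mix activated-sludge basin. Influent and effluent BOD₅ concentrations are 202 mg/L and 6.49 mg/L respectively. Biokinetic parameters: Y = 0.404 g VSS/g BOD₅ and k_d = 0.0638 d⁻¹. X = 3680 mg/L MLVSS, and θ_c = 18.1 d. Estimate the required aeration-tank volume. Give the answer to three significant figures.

Steady-state biomass mass balance: V·X·(1 + k_d·θ_c) = Y·Q·(S₀ − S)·θ_c, so V = 0.404 × 6.47 × (202 − 6.49) × 18.1 / [3680 × (1 + 0.0638 × 18.1)] = 9.25×10^3 / 7930 = 1.166 m³.

V ≈ 1.17 m³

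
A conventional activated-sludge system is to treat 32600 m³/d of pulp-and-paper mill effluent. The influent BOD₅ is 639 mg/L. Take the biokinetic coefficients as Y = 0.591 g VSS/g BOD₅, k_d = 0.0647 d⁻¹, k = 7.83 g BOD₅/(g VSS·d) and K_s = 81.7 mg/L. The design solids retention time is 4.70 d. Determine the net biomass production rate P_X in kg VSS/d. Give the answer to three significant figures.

Effluent substrate depends only on kinetics and SRT: S = K_s(1 + k_d θ_c) / [θ_c(Yk − k_d) − 1] = 81.7 × (1 + 0.0647 × 4.70) / [4.70 × (0.591 × 7.83 − 0.0647) − 1] = 106.5 / 20.45 = 5.211 mg/L.
The observed yield is Y_obs = Y/(1 + k_d·θ_c) = 0.591 / (1 + 0.0647 × 4.70) = 0.591 / 1.304 = 0.4532 g VSS per g BOD₅ removed.
Substrate removed = Q·(S₀ − S) = 32600 m³/d × (639 − 5.21) g/m³ = 2.07×10^7 g/d = 20662 kg/d.
Biomass produced: P_X = Y_obs·Q·ΔS = 0.4532 × 20662 ≈ 9364 kg VSS/d.

P_X ≈ 9360 kg VSS/d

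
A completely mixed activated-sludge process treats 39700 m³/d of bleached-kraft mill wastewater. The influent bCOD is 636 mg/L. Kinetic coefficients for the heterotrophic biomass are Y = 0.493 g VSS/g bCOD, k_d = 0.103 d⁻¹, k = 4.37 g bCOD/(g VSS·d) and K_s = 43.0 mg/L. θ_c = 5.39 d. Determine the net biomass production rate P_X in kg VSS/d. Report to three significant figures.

P_X ≈ 7920 kg VSS/d

From the Monod/SRT balance for a CMAS, S = K_s·(1+k_d θ_c)/[θ_c·(Y k − k_d) − 1] = 43.0 × (1 + 0.103 × 5.39) / [5.39 × (0.493 × 4.37 − 0.103) − 1] = 66.87 / 10.06 = 6.649 mg/L.
Correct the yield for decay: Y_obs = Y/(1 + k_d θ_c) = 0.493 / (1 + 0.103 × 5.39) = 0.493 / 1.555 = 0.3170.
Substrate removed = Q·(S₀ − S) = 39700 m³/d × (636 − 6.65) g/m³ = 2.5×10^7 g/d = 24985 kg/d.
P_X = Y_obs · Q(S₀ − S) = 0.3170 × 24985 = 7920 kg VSS/d.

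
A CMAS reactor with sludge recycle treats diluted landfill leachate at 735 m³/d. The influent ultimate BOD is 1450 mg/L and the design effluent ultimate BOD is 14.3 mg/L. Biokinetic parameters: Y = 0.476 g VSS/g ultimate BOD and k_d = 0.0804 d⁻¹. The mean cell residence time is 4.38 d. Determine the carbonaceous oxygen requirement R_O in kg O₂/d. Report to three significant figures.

R_O ≈ 528 kg O₂/d

Correct the yield for decay: Y_obs = Y/(1 + k_d θ_c) = 0.476 / (1 + 0.0804 × 4.38) = 0.476 / 1.352 = 0.3520.
Substrate removed = Q·(S₀ − S) = 735 m³/d × (1450 − 14.3) g/m³ = 1.06×10^6 g/d = 1055 kg/d.
Net sludge production P_X = 0.3520 × 1055 = 371.5 kg VSS/d.
R_O = Q·ΔS − 1.42 P_X = 1055 − 527.5 = 527.7 kg O₂/d.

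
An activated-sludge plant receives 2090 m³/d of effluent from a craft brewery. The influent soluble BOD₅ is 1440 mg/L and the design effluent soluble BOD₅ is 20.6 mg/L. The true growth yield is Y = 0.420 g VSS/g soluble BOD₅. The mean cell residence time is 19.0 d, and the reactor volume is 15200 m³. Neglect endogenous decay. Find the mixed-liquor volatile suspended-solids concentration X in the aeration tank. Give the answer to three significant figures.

Without decay, X = Y Q (S₀−S) θ_c / V = 0.420 × 2090 × (1440 − 20.6) × 19.0 / 15200 = 1557 mg/L.

X ≈ 1560 mg/L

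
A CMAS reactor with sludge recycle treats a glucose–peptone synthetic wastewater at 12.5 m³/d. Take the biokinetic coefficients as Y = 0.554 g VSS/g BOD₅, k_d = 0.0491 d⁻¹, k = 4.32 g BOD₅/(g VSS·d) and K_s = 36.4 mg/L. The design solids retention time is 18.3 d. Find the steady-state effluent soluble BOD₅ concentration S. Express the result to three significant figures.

S ≈ 1.65 mg/L

From the Monod/SRT balance for a CMAS, S = K_s·(1+k_d θ_c)/[θ_c·(Y k − k_d) − 1] = 36.4 × (1 + 0.0491 × 18.3) / [18.3 × (0.554 × 4.32 − 0.0491) − 1] = 69.11 / 41.90 = 1.649 mg/L.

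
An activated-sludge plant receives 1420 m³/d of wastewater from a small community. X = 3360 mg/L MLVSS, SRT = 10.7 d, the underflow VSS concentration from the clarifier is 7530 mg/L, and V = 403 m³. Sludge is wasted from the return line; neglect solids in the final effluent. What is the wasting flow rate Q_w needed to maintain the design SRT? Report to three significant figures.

θ_c = V·X/(Q_w·X_r) when wasting from the recycle, so Q_w = V·X/(θ_c·X_r) = 403.0 × 3360 / (10.7 × 7530) = 16.81 m³/d.

Q_w ≈ 16.8 m³/d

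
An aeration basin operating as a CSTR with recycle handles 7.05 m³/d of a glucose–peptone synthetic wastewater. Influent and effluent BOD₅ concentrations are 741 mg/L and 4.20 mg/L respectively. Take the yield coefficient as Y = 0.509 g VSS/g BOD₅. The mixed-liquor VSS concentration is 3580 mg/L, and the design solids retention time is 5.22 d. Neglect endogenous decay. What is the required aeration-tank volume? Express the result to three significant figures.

With k_d = 0 the design equation reduces to V = Y Q (S₀−S) θ_c / X = 0.509 × 7.05 × (741 − 4.20) × 5.22 / 3580 = 3.855 m³.

V ≈ 3.86 m³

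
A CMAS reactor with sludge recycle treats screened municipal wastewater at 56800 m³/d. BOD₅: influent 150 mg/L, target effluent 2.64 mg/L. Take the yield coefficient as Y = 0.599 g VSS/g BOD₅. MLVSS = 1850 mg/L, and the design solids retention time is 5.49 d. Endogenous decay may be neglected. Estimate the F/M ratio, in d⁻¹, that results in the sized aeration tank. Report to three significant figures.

F/M ≈ 0.310 d⁻¹

With k_d = 0 the design equation reduces to V = Y Q (S₀−S) θ_c / X = 0.599 × 56800 × (150 − 2.64) × 5.49 / 1850 = 14878 m³.
Food-to-microorganism ratio F/M = Q S₀ / (V X) = 56800 × 150 / (14878 × 1850) = 0.3095 d⁻¹.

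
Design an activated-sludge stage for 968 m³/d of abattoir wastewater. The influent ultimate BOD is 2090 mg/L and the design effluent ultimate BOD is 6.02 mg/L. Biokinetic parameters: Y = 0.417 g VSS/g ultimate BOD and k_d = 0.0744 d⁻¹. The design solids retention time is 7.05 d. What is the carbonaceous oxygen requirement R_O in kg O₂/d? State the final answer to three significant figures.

R_O ≈ 1230 kg O₂/d

Y_obs = Y / (1 + k_d θ_c) = 0.417 / (1 + 0.0744 × 7.05) = 0.417 / 1.525 = 0.2735.
Mass of ultimate BOD removed per day: Q(S₀ − S) = 968 × 2084 g/m³ = 2017 kg/d.
Net sludge production P_X = 0.2735 × 2017 = 551.8 kg VSS/d.
R_O = Q·ΔS − 1.42 P_X = 2017 − 783.5 = 1234 kg O₂/d.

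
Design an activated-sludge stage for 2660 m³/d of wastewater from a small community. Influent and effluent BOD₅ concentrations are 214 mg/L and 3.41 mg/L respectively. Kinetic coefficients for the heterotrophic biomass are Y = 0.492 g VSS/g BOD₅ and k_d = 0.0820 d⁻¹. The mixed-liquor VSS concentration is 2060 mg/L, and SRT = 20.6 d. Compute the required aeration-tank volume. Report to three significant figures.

V ≈ 1020 m³

Rearranging the biomass balance for a CMAS with decay, V = Y·Q·ΔS·θ_c / [X·(1+k_d θ_c)] = 0.492 × 2660 × (214 − 3.41) × 20.6 / [2060 × (1 + 0.0820 × 20.6)] = 5.68×10^6 / 5540 = 1025 m³.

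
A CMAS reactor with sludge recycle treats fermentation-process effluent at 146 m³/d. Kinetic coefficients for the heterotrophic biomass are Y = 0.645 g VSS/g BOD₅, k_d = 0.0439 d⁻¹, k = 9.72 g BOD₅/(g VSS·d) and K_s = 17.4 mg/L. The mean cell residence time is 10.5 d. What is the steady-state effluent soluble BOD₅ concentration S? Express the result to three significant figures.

From the Monod/SRT balance for a CMAS, S = K_s·(1+k_d θ_c)/[θ_c·(Y k − k_d) − 1] = 17.4 × (1 + 0.0439 × 10.5) / [10.5 × (0.645 × 9.72 − 0.0439) − 1] = 25.42 / 64.37 = 0.3949 mg/L.

S ≈ 0.395 mg/L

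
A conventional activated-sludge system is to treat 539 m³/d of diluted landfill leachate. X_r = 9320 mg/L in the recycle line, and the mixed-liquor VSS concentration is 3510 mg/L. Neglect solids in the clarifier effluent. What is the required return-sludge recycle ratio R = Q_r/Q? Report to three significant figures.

R = Q_r/Q = X/(X_r − X) = 3510 / (9320 − 3510) = 0.6041.

R ≈ 0.604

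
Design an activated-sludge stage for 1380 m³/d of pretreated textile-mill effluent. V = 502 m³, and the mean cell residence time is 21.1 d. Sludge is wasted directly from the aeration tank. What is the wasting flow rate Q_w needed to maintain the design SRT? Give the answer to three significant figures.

Q_w ≈ 23.8 m³/d

With mixed-liquor wasting, θ_c = V/Q_w, so Q_w = V/θ_c = 502.0/21.1 = 23.79 m³/d.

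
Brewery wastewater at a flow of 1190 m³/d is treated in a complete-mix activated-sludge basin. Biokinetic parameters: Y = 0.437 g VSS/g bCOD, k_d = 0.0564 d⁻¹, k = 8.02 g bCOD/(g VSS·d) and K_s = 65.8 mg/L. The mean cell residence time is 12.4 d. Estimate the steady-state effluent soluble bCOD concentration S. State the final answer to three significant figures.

From the Monod/SRT balance for a CMAS, S = K_s·(1+k_d θ_c)/[θ_c·(Y k − k_d) − 1] = 65.8 × (1 + 0.0564 × 12.4) / [12.4 × (0.437 × 8.02 − 0.0564) − 1] = 111.8 / 41.76 = 2.678 mg/L.

S ≈ 2.68 mg/L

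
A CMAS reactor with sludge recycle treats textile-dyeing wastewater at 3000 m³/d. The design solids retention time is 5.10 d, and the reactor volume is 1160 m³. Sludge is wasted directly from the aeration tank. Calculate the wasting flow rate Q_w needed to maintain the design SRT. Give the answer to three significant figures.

Q_w ≈ 227 m³/d

For wasting at MLVSS concentration, Q_w = V/θ_c = 1160/5.10 = 227.5 m³/d.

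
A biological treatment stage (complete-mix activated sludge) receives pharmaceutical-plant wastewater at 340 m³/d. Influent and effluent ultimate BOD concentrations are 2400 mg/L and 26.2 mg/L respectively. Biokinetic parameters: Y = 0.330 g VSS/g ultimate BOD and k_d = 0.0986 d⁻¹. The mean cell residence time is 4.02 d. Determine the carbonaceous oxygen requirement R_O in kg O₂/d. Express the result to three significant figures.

R_O ≈ 536 kg O₂/d

The observed yield is Y_obs = Y/(1 + k_d·θ_c) = 0.330 / (1 + 0.0986 × 4.02) = 0.330 / 1.396 = 0.2363 g VSS per g ultimate BOD removed.
Q·(S₀ − S) = 340 × (2400 − 26.2) × 10⁻³ = 807.1 kg/d removed.
Net sludge production P_X = 0.2363 × 807.1 = 190.7 kg VSS/d.
Carbonaceous O₂ demand = substrate oxidised − cell-mass equivalent = 807.1 − 1.42 × 190.7 = 536.2 kg O₂/d.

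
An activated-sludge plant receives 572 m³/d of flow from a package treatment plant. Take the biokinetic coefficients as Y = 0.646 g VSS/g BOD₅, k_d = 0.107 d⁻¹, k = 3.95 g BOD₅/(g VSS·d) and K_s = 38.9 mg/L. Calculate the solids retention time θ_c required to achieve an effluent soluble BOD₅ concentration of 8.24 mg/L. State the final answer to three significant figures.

θ_c ≈ 2.95 d

Specific growth rate at S = 8.24 mg/L: μ = YkS/(K_s+S) = 0.646·3.95·8.24/(38.9+8.24) = 0.4460 d⁻¹.
1/θ_c = 0.4460 − 0.107 = 0.3390 d⁻¹, so θ_c = 2.950 d.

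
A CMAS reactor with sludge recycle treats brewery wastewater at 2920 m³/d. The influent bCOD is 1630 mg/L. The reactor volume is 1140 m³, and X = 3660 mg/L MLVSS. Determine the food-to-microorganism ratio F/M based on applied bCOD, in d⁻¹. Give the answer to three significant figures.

F/M = Q·S₀ / (V·X) = 2920 × 1630 / (1140 × 3660) = 1.141 g bCOD·(g VSS·d)⁻¹.

F/M ≈ 1.14 d⁻¹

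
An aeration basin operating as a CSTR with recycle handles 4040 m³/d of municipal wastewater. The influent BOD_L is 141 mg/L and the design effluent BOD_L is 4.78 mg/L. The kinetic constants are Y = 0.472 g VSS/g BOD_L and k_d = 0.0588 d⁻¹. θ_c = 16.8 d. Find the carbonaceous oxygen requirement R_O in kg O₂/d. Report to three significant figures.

The observed yield is Y_obs = Y/(1 + k_d·θ_c) = 0.472 / (1 + 0.0588 × 16.8) = 0.472 / 1.988 = 0.2374 g VSS per g BOD_L removed.
ΔS = 141 − 4.78 = 136.2 mg/L, so the substrate removal rate is 4040 × 136.2/1000 = 550.3 kg BOD_L/d.
Biomass synthesised: P_X = Y_obs × 550.3 = 130.7 kg VSS/d.
R_O = Q·ΔS − 1.42 P_X = 550.3 − 185.6 = 364.8 kg O₂/d.

R_O ≈ 365 kg O₂/d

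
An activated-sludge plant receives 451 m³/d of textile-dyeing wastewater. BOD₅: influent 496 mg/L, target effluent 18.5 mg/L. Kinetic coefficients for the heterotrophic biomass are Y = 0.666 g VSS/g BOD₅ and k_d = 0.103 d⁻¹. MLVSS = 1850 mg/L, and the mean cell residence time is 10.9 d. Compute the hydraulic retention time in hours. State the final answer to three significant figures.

τ ≈ 21.2 h

From the SRT design equation V = Y Q (S₀−S) θ_c / [X (1 + k_d θ_c)] = 0.666 × 451 × (496 − 18.5) × 10.9 / [1850 × (1 + 0.103 × 10.9)] = 1.56×10^6 / 3927 = 398.1 m³.
HRT = V/Q = 398.1 m³ / 451 m³·d⁻¹ = 0.8827 d × 24 = 21.18 h.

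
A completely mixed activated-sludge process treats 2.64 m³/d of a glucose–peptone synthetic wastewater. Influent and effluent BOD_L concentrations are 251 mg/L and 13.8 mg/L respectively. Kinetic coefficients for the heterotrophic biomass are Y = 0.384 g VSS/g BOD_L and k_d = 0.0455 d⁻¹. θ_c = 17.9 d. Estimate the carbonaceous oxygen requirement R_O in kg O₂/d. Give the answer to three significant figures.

Y_obs = Y / (1 + k_d θ_c) = 0.384 / (1 + 0.0455 × 17.9) = 0.384 / 1.814 = 0.2116.
Substrate removed = Q·(S₀ − S) = 2.64 m³/d × (251 − 13.8) g/m³ = 6.26×10^2 g/d = 0.6262 kg/d.
Net sludge production P_X = 0.2116 × 0.6262 = 0.1325 kg VSS/d.
R_O = Q·ΔS − 1.42 P_X = 0.6262 − 0.1882 = 0.4380 kg O₂/d.

R_O ≈ 0.438 kg O₂/d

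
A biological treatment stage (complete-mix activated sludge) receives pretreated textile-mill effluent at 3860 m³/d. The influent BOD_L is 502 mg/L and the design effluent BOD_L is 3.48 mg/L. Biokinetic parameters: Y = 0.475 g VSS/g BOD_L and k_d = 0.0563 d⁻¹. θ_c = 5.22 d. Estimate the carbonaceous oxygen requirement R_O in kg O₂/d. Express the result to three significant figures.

The observed yield is Y_obs = Y/(1 + k_d·θ_c) = 0.475 / (1 + 0.0563 × 5.22) = 0.475 / 1.294 = 0.3671 g VSS per g BOD_L removed.
Q·(S₀ − S) = 3860 × (502 − 3.48) × 10⁻³ = 1924 kg/d removed.
P_X = Y_obs·Q·(S₀ − S) = 0.3671 × 1924 = 706.4 kg VSS/d.
R_O = Q·ΔS − 1.42 P_X = 1924 − 1003 = 921.2 kg O₂/d.

R_O ≈ 921 kg O₂/d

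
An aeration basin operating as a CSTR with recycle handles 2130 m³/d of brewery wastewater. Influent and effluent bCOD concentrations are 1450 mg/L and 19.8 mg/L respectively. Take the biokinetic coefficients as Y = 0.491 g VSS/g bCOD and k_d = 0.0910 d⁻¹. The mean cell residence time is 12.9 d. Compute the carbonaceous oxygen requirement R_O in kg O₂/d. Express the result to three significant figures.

Y_obs = Y / (1 + k_d θ_c) = 0.491 / (1 + 0.0910 × 12.9) = 0.491 / 2.174 = 0.2259.
Q·(S₀ − S) = 2130 × (1450 − 19.8) × 10⁻³ = 3046 kg/d removed.
Biomass synthesised: P_X = Y_obs × 3046 = 688.0 kg VSS/d.
R_O = Q·(S₀ − S) − 1.42·P_X = 3046 − 1.42 × 688.0 = 2069 kg O₂/d.

R_O ≈ 2070 kg O₂/d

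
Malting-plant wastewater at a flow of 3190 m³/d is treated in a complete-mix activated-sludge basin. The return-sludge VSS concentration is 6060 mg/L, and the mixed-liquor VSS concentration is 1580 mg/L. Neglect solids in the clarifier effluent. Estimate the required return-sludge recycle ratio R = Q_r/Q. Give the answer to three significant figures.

R ≈ 0.353

R = Q_r/Q = X/(X_r − X) = 1580 / (6060 − 1580) = 0.3527.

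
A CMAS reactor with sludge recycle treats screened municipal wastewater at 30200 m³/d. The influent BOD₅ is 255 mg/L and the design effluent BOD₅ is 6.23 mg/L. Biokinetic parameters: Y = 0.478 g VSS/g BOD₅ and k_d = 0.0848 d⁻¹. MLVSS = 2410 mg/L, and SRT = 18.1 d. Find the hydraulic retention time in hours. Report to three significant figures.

Rearranging the biomass balance for a CMAS with decay, V = Y·Q·ΔS·θ_c / [X·(1+k_d θ_c)] = 0.478 × 30200 × (255 − 6.23) × 18.1 / [2410 × (1 + 0.0848 × 18.1)] = 6.5×10^7 / 6109 = 10640 m³.
HRT = V/Q = 10640 m³ / 30200 m³·d⁻¹ = 0.3523 d × 24 = 8.456 h.

τ ≈ 8.46 h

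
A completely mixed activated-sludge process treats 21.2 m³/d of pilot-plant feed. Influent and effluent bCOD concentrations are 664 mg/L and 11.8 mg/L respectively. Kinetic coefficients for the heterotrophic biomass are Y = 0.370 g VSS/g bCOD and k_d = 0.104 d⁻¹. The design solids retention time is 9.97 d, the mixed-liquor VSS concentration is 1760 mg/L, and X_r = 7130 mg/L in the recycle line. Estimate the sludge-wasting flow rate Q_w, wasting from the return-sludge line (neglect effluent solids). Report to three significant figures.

Q_w ≈ 0.352 m³/d

Steady-state biomass mass balance: V·X·(1 + k_d·θ_c) = Y·Q·(S₀ − S)·θ_c, so V = 0.370 × 21.2 × (664 − 11.8) × 9.97 / [1760 × (1 + 0.104 × 9.97)] = 5.1×10^4 / 3585 = 14.23 m³.
Q_w = (V·X)/(θ_c X_r) = 14.23 × 1760 / (9.97 × 7130) = 0.3523 m³/d.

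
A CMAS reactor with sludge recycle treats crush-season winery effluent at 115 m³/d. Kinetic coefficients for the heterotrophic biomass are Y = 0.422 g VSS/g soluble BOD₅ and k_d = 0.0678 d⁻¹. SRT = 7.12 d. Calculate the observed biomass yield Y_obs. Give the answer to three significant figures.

Correct the yield for decay: Y_obs = Y/(1 + k_d θ_c) = 0.422 / (1 + 0.0678 × 7.12) = 0.422 / 1.483 = 0.2846.

Y_obs ≈ 0.285 g VSS/g soluble BOD₅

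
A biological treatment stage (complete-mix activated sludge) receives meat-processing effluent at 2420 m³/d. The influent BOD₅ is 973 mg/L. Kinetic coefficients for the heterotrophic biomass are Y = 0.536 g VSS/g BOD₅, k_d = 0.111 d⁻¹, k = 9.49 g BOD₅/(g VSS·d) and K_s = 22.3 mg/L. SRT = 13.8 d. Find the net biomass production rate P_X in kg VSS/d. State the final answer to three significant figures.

Effluent substrate depends only on kinetics and SRT: S = K_s(1 + k_d θ_c) / [θ_c(Yk − k_d) − 1] = 22.3 × (1 + 0.111 × 13.8) / [13.8 × (0.536 × 9.49 − 0.111) − 1] = 56.46 / 67.66 = 0.8344 mg/L.
Y_obs = Y / (1 + k_d θ_c) = 0.536 / (1 + 0.111 × 13.8) = 0.536 / 2.532 = 0.2117.
Q·(S₀ − S) = 2420 × (973 − 0.834) × 10⁻³ = 2353 kg/d removed.
So the net sludge growth is P_X = 0.2117 × 2353 = 498.1 kg VSS/d.

P_X ≈ 498 kg VSS/d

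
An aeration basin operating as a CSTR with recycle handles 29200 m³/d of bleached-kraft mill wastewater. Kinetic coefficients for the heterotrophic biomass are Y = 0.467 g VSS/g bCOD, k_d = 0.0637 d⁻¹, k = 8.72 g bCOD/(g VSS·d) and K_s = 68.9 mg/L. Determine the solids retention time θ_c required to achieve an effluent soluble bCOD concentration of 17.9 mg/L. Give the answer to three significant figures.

θ_c ≈ 1.29 d

At the target effluent, Y k S/(K_s+S) = 0.467×8.72×17.9/86.80 = 0.8398 d⁻¹.
Then 1/θ_c = μ − k_d = 0.8398 − 0.0637 = 0.7761 d⁻¹, giving θ_c = 1.289 d.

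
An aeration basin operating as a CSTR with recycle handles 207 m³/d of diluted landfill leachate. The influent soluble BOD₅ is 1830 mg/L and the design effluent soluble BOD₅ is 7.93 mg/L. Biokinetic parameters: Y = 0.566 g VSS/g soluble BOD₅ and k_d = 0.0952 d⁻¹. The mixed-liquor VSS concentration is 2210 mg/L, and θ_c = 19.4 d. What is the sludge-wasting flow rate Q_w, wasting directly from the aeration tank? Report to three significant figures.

Q_w ≈ 33.9 m³/d

Steady-state biomass mass balance: V·X·(1 + k_d·θ_c) = Y·Q·(S₀ − S)·θ_c, so V = 0.566 × 207 × (1830 − 7.93) × 19.4 / [2210 × (1 + 0.0952 × 19.4)] = 4.14×10^6 / 6292 = 658.3 m³.
For wasting at MLVSS concentration, Q_w = V/θ_c = 658.3/19.4 = 33.93 m³/d.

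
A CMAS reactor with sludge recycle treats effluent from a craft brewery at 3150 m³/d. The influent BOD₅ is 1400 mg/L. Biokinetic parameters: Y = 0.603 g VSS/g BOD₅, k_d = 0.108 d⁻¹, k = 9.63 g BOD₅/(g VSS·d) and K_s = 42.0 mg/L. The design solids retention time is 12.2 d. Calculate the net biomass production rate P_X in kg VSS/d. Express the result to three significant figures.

P_X ≈ 1150 kg VSS/d

From the Monod/SRT balance for a CMAS, S = K_s·(1+k_d θ_c)/[θ_c·(Y k − k_d) − 1] = 42.0 × (1 + 0.108 × 12.2) / [12.2 × (0.603 × 9.63 − 0.108) − 1] = 97.34 / 68.53 = 1.420 mg/L.
Observed yield with endogenous decay: Y_obs = Y / (1 + k_d·θ_c) = 0.603 / (1 + 0.108 × 12.2) = 0.603 / 2.318 = 0.2602 g VSS/g BOD₅.
Q·(S₀ − S) = 3150 × (1400 − 1.42) × 10⁻³ = 4406 kg/d removed.
Biomass produced: P_X = Y_obs·Q·ΔS = 0.2602 × 4406 ≈ 1146 kg VSS/d.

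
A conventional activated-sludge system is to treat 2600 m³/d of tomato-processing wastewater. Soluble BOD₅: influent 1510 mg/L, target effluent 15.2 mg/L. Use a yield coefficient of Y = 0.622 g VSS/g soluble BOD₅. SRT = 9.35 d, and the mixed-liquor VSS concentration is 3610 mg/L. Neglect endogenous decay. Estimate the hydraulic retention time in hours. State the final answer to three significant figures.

τ ≈ 57.8 h

V·X = Y·Q·ΔS·θ_c gives V = 0.622 × 2600 × (1510 − 15.2) × 9.35 / 3610 = 6261 m³.
Hydraulic retention time τ = V/Q = 6261 / 2600 = 2.408 d = 57.79 h.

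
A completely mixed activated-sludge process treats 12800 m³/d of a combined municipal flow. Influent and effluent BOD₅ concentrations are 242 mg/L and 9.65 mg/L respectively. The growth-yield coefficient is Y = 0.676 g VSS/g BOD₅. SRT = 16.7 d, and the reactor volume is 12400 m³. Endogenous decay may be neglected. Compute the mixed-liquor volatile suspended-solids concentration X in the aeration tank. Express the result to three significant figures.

X = Y·Q·ΔS·θ_c / V = 0.676 × 12800 × (242 − 9.65) × 16.7 / 12400 = 2708 mg/L.

X ≈ 2710 mg/L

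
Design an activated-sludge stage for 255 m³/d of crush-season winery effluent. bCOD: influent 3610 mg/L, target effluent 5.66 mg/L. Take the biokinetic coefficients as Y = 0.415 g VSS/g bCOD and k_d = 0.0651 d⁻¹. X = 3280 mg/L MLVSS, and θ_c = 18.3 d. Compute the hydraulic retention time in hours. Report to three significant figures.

From the SRT design equation V = Y Q (S₀−S) θ_c / [X (1 + k_d θ_c)] = 0.415 × 255 × (3610 − 5.66) × 18.3 / [3280 × (1 + 0.0651 × 18.3)] = 6.98×10^6 / 7188 = 971.1 m³.
Hydraulic retention time τ = V/Q = 971.1 / 255 = 3.808 d = 91.40 h.

τ ≈ 91.4 h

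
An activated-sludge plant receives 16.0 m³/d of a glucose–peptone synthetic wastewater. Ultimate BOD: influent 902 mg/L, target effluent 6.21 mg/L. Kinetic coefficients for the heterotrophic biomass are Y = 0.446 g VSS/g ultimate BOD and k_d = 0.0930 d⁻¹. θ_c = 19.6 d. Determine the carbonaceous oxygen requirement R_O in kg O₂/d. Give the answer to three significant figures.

R_O ≈ 11.1 kg O₂/d

Y_obs = Y / (1 + k_d θ_c) = 0.446 / (1 + 0.0930 × 19.6) = 0.446 / 2.823 = 0.1580.
ΔS = 902 − 6.21 = 895.8 mg/L, so the substrate removal rate is 16.0 × 895.8/1000 = 14.33 kg ultimate BOD/d.
Net sludge production P_X = 0.1580 × 14.33 = 2.265 kg VSS/d.
R_O = Q·(S₀ − S) − 1.42·P_X = 14.33 − 1.42 × 2.265 = 11.12 kg O₂/d.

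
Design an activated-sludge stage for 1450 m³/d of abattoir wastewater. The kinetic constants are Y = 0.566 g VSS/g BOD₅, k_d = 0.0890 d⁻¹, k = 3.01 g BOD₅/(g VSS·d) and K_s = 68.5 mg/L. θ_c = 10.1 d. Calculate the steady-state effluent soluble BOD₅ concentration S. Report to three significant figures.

For a completely mixed reactor with recycle the Lawrence–McCarty relation gives S = K_s·(1 + k_d·θ_c) / [θ_c·(Y·k − k_d) − 1] = 68.5 × (1 + 0.0890 × 10.1) / [10.1 × (0.566 × 3.01 − 0.0890) − 1] = 130.1 / 15.31 = 8.497 mg/L.

S ≈ 8.50 mg/L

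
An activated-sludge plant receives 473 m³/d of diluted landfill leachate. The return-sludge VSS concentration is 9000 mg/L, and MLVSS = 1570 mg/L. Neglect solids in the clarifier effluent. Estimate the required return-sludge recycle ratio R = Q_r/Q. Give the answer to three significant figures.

R ≈ 0.211

Solids balance on the clarifier gives (1+R)X = R·X_r, so R = X/(X_r − X) = 1570 / (9000 − 1570) = 0.2113.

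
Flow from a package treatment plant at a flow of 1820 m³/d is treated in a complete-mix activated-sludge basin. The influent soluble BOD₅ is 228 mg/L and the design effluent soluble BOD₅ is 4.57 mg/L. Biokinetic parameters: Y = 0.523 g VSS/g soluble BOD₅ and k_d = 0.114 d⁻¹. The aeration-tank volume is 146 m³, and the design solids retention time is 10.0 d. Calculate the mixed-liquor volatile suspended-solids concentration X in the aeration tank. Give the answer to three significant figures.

Solving the biomass balance for X: X = Y Q (S₀−S) θ_c / [V (1+k_d θ_c)] = 0.523 × 1820 × (228 − 4.57) × 10.0 / [146 × (1 + 0.114 × 10.0)] = 6807 mg/L.

X ≈ 6810 mg/L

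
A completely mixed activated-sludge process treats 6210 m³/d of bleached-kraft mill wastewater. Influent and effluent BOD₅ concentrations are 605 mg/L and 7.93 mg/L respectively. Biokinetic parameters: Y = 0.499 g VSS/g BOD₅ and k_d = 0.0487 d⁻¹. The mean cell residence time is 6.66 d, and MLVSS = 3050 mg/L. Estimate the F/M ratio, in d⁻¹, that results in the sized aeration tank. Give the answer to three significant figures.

Steady-state biomass mass balance: V·X·(1 + k_d·θ_c) = Y·Q·(S₀ − S)·θ_c, so V = 0.499 × 6210 × (605 − 7.93) × 6.66 / [3050 × (1 + 0.0487 × 6.66)] = 1.23×10^7 / 4039 = 3051 m³.
F/M = Q·S₀ / (V·X) = 6210 × 605 / (3051 × 3050) = 0.4038 g BOD₅·(g VSS·d)⁻¹.

F/M ≈ 0.404 d⁻¹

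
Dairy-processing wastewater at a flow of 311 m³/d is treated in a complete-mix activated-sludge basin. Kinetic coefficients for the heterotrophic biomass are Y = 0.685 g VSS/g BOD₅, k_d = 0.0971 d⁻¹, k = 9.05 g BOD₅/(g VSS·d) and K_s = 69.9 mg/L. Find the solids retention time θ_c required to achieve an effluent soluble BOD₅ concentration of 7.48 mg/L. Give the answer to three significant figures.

Specific growth rate at S = 7.48 mg/L: μ = YkS/(K_s+S) = 0.685·9.05·7.48/(69.9+7.48) = 0.5993 d⁻¹.
1/θ_c = 0.5993 − 0.0971 = 0.5022 d⁻¹, so θ_c = 1.991 d.

θ_c ≈ 1.99 d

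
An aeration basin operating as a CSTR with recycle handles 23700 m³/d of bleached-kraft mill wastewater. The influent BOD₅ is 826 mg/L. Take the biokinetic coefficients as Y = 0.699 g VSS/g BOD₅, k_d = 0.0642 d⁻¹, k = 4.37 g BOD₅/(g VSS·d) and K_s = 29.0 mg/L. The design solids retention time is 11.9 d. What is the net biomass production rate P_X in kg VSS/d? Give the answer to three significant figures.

Effluent substrate depends only on kinetics and SRT: S = K_s(1 + k_d θ_c) / [θ_c(Yk − k_d) − 1] = 29.0 × (1 + 0.0642 × 11.9) / [11.9 × (0.699 × 4.37 − 0.0642) − 1] = 51.16 / 34.59 = 1.479 mg/L.
Correct the yield for decay: Y_obs = Y/(1 + k_d θ_c) = 0.699 / (1 + 0.0642 × 11.9) = 0.699 / 1.764 = 0.3963.
Q·(S₀ − S) = 23700 × (826 − 1.48) × 10⁻³ = 19541 kg/d removed.
Net biomass production P_X = Y_obs × Q·(S₀ − S) = 0.3963 × 19541 = 7743 kg VSS/d.

P_X ≈ 7740 kg VSS/d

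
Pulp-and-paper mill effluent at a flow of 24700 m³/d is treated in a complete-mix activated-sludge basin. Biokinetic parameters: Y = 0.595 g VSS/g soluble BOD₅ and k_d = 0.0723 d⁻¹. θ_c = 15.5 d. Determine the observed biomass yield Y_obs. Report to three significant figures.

Y_obs ≈ 0.281 g VSS/g soluble BOD₅

Correct the yield for decay: Y_obs = Y/(1 + k_d θ_c) = 0.595 / (1 + 0.0723 × 15.5) = 0.595 / 2.121 = 0.2806.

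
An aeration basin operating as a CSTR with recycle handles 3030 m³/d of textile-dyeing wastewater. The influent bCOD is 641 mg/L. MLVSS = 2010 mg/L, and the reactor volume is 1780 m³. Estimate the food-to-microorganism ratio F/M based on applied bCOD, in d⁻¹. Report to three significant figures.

F/M ≈ 0.543 d⁻¹

F/M = Q·S₀ / (V·X) = 3030 × 641 / (1780 × 2010) = 0.5429 g bCOD·(g VSS·d)⁻¹.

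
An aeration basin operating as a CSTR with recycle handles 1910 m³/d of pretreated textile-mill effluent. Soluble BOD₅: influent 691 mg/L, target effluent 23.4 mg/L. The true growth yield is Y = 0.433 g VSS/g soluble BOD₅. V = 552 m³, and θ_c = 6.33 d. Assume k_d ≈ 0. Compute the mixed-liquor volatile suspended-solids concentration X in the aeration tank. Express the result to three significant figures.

X ≈ 6330 mg/L

Without decay, X = Y Q (S₀−S) θ_c / V = 0.433 × 1910 × (691 − 23.4) × 6.33 / 552 = 6331 mg/L.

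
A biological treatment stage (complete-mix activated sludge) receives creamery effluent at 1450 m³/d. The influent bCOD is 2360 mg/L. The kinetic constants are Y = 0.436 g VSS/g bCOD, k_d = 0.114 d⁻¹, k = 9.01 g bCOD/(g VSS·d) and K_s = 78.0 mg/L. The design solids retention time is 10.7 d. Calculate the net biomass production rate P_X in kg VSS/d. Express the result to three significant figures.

P_X ≈ 671 kg VSS/d

For a completely mixed reactor with recycle the Lawrence–McCarty relation gives S = K_s·(1 + k_d·θ_c) / [θ_c·(Y·k − k_d) − 1] = 78.0 × (1 + 0.114 × 10.7) / [10.7 × (0.436 × 9.01 − 0.114) − 1] = 173.1 / 39.81 = 4.349 mg/L.
Correct the yield for decay: Y_obs = Y/(1 + k_d θ_c) = 0.436 / (1 + 0.114 × 10.7) = 0.436 / 2.220 = 0.1964.
ΔS = 2360 − 4.35 = 2356 mg/L, so the substrate removal rate is 1450 × 2356/1000 = 3416 kg bCOD/d.
Biomass produced: P_X = Y_obs·Q·ΔS = 0.1964 × 3416 ≈ 670.9 kg VSS/d.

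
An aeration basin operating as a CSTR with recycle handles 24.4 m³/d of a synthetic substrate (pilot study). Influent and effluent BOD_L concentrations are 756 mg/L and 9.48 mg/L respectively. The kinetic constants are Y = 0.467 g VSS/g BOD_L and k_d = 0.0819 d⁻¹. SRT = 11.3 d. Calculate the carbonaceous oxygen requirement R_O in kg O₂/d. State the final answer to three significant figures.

Y_obs = Y / (1 + k_d θ_c) = 0.467 / (1 + 0.0819 × 11.3) = 0.467 / 1.925 = 0.2425.
ΔS = 756 − 9.48 = 746.5 mg/L, so the substrate removal rate is 24.4 × 746.5/1000 = 18.22 kg BOD_L/d.
Net sludge production P_X = 0.2425 × 18.22 = 4.418 kg VSS/d.
Carbonaceous O₂ demand = substrate oxidised − cell-mass equivalent = 18.22 − 1.42 × 4.418 = 11.94 kg O₂/d.

R_O ≈ 11.9 kg O₂/d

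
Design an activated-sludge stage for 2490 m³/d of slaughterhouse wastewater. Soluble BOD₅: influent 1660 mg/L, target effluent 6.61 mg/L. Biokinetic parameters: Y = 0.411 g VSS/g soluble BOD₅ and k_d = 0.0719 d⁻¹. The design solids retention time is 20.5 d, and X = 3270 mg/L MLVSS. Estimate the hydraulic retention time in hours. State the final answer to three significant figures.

τ ≈ 41.3 h

Steady-state biomass mass balance: V·X·(1 + k_d·θ_c) = Y·Q·(S₀ − S)·θ_c, so V = 0.411 × 2490 × (1660 − 6.61) × 20.5 / [3270 × (1 + 0.0719 × 20.5)] = 3.47×10^7 / 8090 = 4288 m³.
HRT = V/Q = 4288 m³ / 2490 m³·d⁻¹ = 1.722 d × 24 = 41.33 h.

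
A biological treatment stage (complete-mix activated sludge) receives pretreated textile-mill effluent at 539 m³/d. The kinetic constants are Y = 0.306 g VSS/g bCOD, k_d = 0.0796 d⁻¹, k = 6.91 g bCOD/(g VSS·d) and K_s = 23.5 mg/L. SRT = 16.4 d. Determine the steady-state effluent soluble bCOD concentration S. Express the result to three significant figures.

From the Monod/SRT balance for a CMAS, S = K_s·(1+k_d θ_c)/[θ_c·(Y k − k_d) − 1] = 23.5 × (1 + 0.0796 × 16.4) / [16.4 × (0.306 × 6.91 − 0.0796) − 1] = 54.18 / 32.37 = 1.674 mg/L.

S ≈ 1.67 mg/L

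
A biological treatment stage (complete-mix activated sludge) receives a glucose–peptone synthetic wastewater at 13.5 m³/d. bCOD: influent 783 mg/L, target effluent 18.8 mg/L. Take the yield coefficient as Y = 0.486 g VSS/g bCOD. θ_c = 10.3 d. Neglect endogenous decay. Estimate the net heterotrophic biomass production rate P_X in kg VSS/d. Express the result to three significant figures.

P_X ≈ 5.01 kg VSS/d

No decay correction is needed, so Y_obs = Y = 0.486.
ΔS = 783 − 18.8 = 764.2 mg/L, so the substrate removal rate is 13.5 × 764.2/1000 = 10.32 kg bCOD/d.
P_X = Y_obs · Q(S₀ − S) = 0.4860 × 10.32 = 5.014 kg VSS/d.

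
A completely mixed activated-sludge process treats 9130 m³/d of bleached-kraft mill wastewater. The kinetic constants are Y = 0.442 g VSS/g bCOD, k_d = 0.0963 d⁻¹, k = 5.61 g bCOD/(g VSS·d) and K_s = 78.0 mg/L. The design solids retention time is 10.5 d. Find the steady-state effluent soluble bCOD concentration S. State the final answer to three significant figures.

S ≈ 6.53 mg/L

For a completely mixed reactor with recycle the Lawrence–McCarty relation gives S = K_s·(1 + k_d·θ_c) / [θ_c·(Y·k − k_d) − 1] = 78.0 × (1 + 0.0963 × 10.5) / [10.5 × (0.442 × 5.61 − 0.0963) − 1] = 156.9 / 24.02 = 6.529 mg/L.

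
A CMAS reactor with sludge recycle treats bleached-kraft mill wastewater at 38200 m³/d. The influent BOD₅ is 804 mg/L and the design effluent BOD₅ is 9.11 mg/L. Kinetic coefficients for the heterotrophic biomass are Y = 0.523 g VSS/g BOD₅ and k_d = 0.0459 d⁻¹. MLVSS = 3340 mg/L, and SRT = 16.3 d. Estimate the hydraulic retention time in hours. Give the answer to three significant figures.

τ ≈ 27.9 h

From the SRT design equation V = Y Q (S₀−S) θ_c / [X (1 + k_d θ_c)] = 0.523 × 38200 × (804 − 9.11) × 16.3 / [3340 × (1 + 0.0459 × 16.3)] = 2.59×10^8 / 5839 = 44333 m³.
HRT = V/Q = 44333 m³ / 38200 m³·d⁻¹ = 1.161 d × 24 = 27.85 h.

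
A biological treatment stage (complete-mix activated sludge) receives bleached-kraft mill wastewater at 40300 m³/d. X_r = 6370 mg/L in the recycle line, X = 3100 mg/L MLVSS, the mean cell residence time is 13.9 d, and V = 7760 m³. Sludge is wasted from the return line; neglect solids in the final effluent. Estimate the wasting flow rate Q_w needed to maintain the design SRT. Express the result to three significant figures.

Q_w ≈ 272 m³/d

Q_w = (V·X)/(θ_c X_r) = 7760 × 3100 / (13.9 × 6370) = 271.7 m³/d.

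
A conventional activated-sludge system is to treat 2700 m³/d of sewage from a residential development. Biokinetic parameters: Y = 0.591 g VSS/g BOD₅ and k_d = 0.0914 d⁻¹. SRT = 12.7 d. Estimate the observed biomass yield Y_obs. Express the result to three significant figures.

Correct the yield for decay: Y_obs = Y/(1 + k_d θ_c) = 0.591 / (1 + 0.0914 × 12.7) = 0.591 / 2.161 = 0.2735.

Y_obs ≈ 0.274 g VSS/g BOD₅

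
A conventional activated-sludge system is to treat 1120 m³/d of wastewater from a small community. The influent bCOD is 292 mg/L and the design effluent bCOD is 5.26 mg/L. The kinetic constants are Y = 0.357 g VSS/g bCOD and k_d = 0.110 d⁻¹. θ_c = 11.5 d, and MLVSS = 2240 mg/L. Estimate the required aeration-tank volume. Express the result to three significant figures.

V ≈ 260 m³

Steady-state biomass mass balance: V·X·(1 + k_d·θ_c) = Y·Q·(S₀ − S)·θ_c, so V = 0.357 × 1120 × (292 − 5.26) × 11.5 / [2240 × (1 + 0.110 × 11.5)] = 1.32×10^6 / 5074 = 259.9 m³.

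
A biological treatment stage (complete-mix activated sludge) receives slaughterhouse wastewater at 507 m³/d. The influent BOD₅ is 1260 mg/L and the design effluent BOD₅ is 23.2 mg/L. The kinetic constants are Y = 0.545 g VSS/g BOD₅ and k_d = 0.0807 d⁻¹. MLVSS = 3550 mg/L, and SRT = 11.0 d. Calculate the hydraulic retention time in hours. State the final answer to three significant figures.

From the SRT design equation V = Y Q (S₀−S) θ_c / [X (1 + k_d θ_c)] = 0.545 × 507 × (1260 − 23.2) × 11.0 / [3550 × (1 + 0.0807 × 11.0)] = 3.76×10^6 / 6701 = 561.0 m³.
Hydraulic retention time τ = V/Q = 561.0 / 507 = 1.106 d = 26.55 h.

τ ≈ 26.6 h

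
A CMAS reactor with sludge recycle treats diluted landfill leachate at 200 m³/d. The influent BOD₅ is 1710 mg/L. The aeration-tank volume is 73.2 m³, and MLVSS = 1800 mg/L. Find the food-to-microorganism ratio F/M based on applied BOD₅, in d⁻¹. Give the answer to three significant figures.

F/M ≈ 2.60 d⁻¹

F/M = Q·S₀ / (V·X) = 200 × 1710 / (73.20 × 1800) = 2.596 g BOD₅·(g VSS·d)⁻¹.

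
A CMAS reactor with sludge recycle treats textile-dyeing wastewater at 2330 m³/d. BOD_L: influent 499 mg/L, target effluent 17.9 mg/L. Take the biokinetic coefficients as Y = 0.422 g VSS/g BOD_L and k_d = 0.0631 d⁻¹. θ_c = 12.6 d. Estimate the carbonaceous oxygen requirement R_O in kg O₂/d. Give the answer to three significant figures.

R_O ≈ 747 kg O₂/d

Observed yield with endogenous decay: Y_obs = Y / (1 + k_d·θ_c) = 0.422 / (1 + 0.0631 × 12.6) = 0.422 / 1.795 = 0.2351 g VSS/g BOD_L.
Mass of BOD_L removed per day: Q(S₀ − S) = 2330 × 481.1 g/m³ = 1121 kg/d.
Net sludge production P_X = 0.2351 × 1121 = 263.5 kg VSS/d.
Carbonaceous O₂ demand = substrate oxidised − cell-mass equivalent = 1121 − 1.42 × 263.5 = 746.8 kg O₂/d.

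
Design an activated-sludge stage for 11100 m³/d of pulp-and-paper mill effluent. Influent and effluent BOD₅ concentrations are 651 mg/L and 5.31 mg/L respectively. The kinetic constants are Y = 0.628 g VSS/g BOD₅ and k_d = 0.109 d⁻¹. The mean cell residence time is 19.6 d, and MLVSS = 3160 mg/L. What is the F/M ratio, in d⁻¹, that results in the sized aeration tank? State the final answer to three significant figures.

F/M ≈ 0.257 d⁻¹

Steady-state biomass mass balance: V·X·(1 + k_d·θ_c) = Y·Q·(S₀ − S)·θ_c, so V = 0.628 × 11100 × (651 − 5.31) × 19.6 / [3160 × (1 + 0.109 × 19.6)] = 8.82×10^7 / 9911 = 8901 m³.
F/M = Q·S₀ / (V·X) = 11100 × 651 / (8901 × 3160) = 0.2569 g BOD₅·(g VSS·d)⁻¹.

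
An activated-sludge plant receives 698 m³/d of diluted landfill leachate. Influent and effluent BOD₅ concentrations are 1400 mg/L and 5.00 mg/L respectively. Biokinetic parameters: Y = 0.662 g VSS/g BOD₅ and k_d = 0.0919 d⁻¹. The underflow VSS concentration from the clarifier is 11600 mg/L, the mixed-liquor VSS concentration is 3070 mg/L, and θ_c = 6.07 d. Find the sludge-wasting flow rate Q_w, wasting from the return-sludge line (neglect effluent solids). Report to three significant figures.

From the SRT design equation V = Y Q (S₀−S) θ_c / [X (1 + k_d θ_c)] = 0.662 × 698 × (1400 − 5.00) × 6.07 / [3070 × (1 + 0.0919 × 6.07)] = 3.91×10^6 / 4783 = 818.1 m³.
θ_c = V·X/(Q_w·X_r) when wasting from the recycle, so Q_w = V·X/(θ_c·X_r) = 818.1 × 3070 / (6.07 × 11600) = 35.67 m³/d.

Q_w ≈ 35.7 m³/d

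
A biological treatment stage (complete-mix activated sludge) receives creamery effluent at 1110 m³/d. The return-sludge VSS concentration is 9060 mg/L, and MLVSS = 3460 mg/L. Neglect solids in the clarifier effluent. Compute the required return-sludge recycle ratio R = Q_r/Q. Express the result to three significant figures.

R ≈ 0.618

Mass balance around the secondary clarifier (neglecting effluent solids): R = X / (X_r − X) = 3460 / (9060 − 3460) = 0.6179.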